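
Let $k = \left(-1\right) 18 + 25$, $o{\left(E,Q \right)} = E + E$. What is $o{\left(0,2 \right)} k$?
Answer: $0$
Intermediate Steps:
$o{\left(E,Q \right)} = 2 E$
$k = 7$ ($k = -18 + 25 = 7$)
$o{\left(0,2 \right)} k = 2 \cdot 0 \cdot 7 = 0 \cdot 7 = 0$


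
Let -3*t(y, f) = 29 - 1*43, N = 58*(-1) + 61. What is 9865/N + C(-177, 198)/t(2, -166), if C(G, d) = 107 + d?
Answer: 140855/42 ≈ 3353.7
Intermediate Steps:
N = 3 (N = -58 + 61 = 3)
t(y, f) = 14/3 (t(y, f) = -(29 - 1*43)/3 = -(29 - 43)/3 = -1/3*(-14) = 14/3)
9865/N + C(-177, 198)/t(2, -166) = 9865/3 + (107 + 198)/(14/3) = 9865*(1/3) + 305*(3/14) = 9865/3 + 915/14 = 140855/42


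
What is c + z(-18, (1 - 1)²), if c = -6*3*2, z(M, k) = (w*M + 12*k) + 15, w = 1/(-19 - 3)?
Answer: -222/11 ≈ -20.182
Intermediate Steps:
w = -1/22 (w = 1/(-22) = -1/22 ≈ -0.045455)
z(M, k) = 15 + 12*k - M/22 (z(M, k) = (-M/22 + 12*k) + 15 = (12*k - M/22) + 15 = 15 + 12*k - M/22)
c = -36 (c = -18*2 = -36)
c + z(-18, (1 - 1)²) = -36 + (15 + 12*(1 - 1)² - 1/22*(-18)) = -36 + (15 + 12*0² + 9/11) = -36 + (15 + 12*0 + 9/11) = -36 + (15 + 0 + 9/11) = -36 + 174/11 = -222/11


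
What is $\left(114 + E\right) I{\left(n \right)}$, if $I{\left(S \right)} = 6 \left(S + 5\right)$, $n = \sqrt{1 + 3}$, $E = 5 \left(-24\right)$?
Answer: $-252$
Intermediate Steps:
$E = -120$
$n = 2$ ($n = \sqrt{4} = 2$)
$I{\left(S \right)} = 30 + 6 S$ ($I{\left(S \right)} = 6 \left(5 + S\right) = 30 + 6 S$)
$\left(114 + E\right) I{\left(n \right)} = \left(114 - 120\right) \left(30 + 6 \cdot 2\right) = - 6 \left(30 + 12\right) = \left(-6\right) 42 = -252$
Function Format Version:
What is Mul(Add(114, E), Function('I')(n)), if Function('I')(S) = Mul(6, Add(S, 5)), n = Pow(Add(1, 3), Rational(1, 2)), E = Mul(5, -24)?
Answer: -252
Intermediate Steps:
E = -120
n = 2 (n = Pow(4, Rational(1, 2)) = 2)
Function('I')(S) = Add(30, Mul(6, S)) (Function('I')(S) = Mul(6, Add(5, S)) = Add(30, Mul(6, S)))
Mul(Add(114, E), Function('I')(n)) = Mul(Add(114, -120), Add(30, Mul(6, 2))) = Mul(-6, Add(30, 12)) = Mul(-6, 42) = -252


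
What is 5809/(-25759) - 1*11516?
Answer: -296646453/25759 ≈ -11516.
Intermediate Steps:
5809/(-25759) - 1*11516 = 5809*(-1/25759) - 11516 = -5809/25759 - 11516 = -296646453/25759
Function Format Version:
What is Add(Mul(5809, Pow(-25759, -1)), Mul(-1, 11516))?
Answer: Rational(-296646453, 25759) ≈ -11516.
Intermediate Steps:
Add(Mul(5809, Pow(-25759, -1)), Mul(-1, 11516)) = Add(Mul(5809, Rational(-1, 25759)), -11516) = Add(Rational(-5809, 25759), -11516) = Rational(-296646453, 25759)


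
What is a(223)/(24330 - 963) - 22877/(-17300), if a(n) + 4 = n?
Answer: 179451853/134749700 ≈ 1.3317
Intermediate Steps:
a(n) = -4 + n
a(223)/(24330 - 963) - 22877/(-17300) = (-4 + 223)/(24330 - 963) - 22877/(-17300) = 219/23367 - 22877*(-1/17300) = 219*(1/23367) + 22877/17300 = 73/7789 + 22877/17300 = 179451853/134749700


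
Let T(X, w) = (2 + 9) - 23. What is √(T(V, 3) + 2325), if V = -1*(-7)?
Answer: 3*√257 ≈ 48.094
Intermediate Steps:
V = 7
T(X, w) = -12 (T(X, w) = 11 - 23 = -12)
√(T(V, 3) + 2325) = √(-12 + 2325) = √2313 = 3*√257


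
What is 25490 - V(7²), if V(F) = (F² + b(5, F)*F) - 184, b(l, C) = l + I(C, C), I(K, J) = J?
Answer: 20627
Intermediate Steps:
b(l, C) = C + l (b(l, C) = l + C = C + l)
V(F) = -184 + F² + F*(5 + F) (V(F) = (F² + (F + 5)*F) - 184 = (F² + (5 + F)*F) - 184 = (F² + F*(5 + F)) - 184 = -184 + F² + F*(5 + F))
25490 - V(7²) = 25490 - (-184 + (7²)² + 7²*(5 + 7²)) = 25490 - (-184 + 49² + 49*(5 + 49)) = 25490 - (-184 + 2401 + 49*54) = 25490 - (-184 + 2401 + 2646) = 25490 - 1*4863 = 25490 - 4863 = 20627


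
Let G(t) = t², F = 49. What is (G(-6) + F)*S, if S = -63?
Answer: -5355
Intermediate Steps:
(G(-6) + F)*S = ((-6)² + 49)*(-63) = (36 + 49)*(-63) = 85*(-63) = -5355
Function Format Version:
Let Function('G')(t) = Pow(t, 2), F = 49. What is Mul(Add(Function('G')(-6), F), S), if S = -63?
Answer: -5355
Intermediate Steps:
Mul(Add(Function('G')(-6), F), S) = Mul(Add(Pow(-6, 2), 49), -63) = Mul(Add(36, 49), -63) = Mul(85, -63) = -5355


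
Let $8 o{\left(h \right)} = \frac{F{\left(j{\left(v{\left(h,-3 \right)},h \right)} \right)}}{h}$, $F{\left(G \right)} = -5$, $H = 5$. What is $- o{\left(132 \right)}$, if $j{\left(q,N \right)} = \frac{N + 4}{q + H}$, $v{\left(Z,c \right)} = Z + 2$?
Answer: $\frac{5}{1056} \approx 0.0047349$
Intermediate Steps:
$v{\left(Z,c \right)} = 2 + Z$
$j{\left(q,N \right)} = \frac{4 + N}{5 + q}$ ($j{\left(q,N \right)} = \frac{N + 4}{q + 5} = \frac{4 + N}{5 + q}$)
$o{\left(h \right)} = - \frac{5}{8 h}$ ($o{\left(h \right)} = \frac{\left(-5\right) \frac{1}{h}}{8} = - \frac{5}{8 h}$)
$- o{\left(132 \right)} = - \frac{-5}{8 \cdot 132} = \left(-1\right) \left(- \frac{5}{1056}\right) = \frac{5}{1056}$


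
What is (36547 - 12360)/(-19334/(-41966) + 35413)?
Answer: 507515821/743080646 ≈ 0.68299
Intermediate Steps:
(36547 - 12360)/(-19334/(-41966) + 35413) = 24187/(-19334*(-1/41966) + 35413) = 24187/(9667/20983 + 35413) = 24187/(743080646/20983) = 24187*(20983/743080646) = 507515821/743080646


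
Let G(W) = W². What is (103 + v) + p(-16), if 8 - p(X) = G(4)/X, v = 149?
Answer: 261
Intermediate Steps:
p(X) = 8 - 16/X (p(X) = 8 - 4²/X = 8 - 16/X)
(103 + v) + p(-16) = (103 + 149) + (8 - 16/(-16)) = 252 + (8 - 16*(-1/16)) = 252 + (8 + 1) = 252 + 9 = 261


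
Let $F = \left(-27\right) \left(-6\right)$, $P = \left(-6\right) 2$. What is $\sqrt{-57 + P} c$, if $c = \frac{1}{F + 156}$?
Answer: $\frac{i \sqrt{69}}{318} \approx 0.026121 i$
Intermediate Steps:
$P = -12$
$F = 162$
$c = \frac{1}{318}$ ($c = \frac{1}{162 + 156} = \frac{1}{318} \approx 0.0031447$)
$\sqrt{-57 + P} c = \sqrt{-57 - 12} \cdot \frac{1}{318} = \sqrt{-69} \cdot \frac{1}{318} = i \sqrt{69} \cdot \frac{1}{318} = \frac{i \sqrt{69}}{318}$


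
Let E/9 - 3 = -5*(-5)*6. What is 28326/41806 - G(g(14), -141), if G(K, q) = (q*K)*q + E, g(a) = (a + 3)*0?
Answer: -28769268/20903 ≈ -1376.3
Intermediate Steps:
E = 1377 (E = 27 + 9*(-5*(-5)*6) = 27 + 9*(25*6) = 27 + 9*150 = 27 + 1350 = 1377)
g(a) = 0 (g(a) = (3 + a)*0 = 0)
G(K, q) = 1377 + K*q**2 (G(K, q) = (q*K)*q + 1377 = (K*q)*q + 1377 = K*q**2 + 1377 = 1377 + K*q**2)
28326/41806 - G(g(14), -141) = 28326/41806 - (1377 + 0*(-141)**2) = 28326*(1/41806) - (1377 + 0*19881) = 14163/20903 - (1377 + 0) = 14163/20903 - 1*1377 = 14163/20903 - 1377 = -28769268/20903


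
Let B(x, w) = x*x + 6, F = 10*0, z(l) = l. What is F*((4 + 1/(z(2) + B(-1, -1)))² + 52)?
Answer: 0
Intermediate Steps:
F = 0
B(x, w) = 6 + x² (B(x, w) = x² + 6 = 6 + x²)
F*((4 + 1/(z(2) + B(-1, -1)))² + 52) = 0*((4 + 1/(2 + (6 + (-1)²)))² + 52) = 0*((4 + 1/(2 + (6 + 1)))² + 52) = 0*((4 + 1/(2 + 7))² + 52) = 0*((4 + 1/9)² + 52) = 0*((4 + ⅑)² + 52) = 0*((37/9)² + 52) = 0*(1369/81 + 52) = 0*(5581/81) = 0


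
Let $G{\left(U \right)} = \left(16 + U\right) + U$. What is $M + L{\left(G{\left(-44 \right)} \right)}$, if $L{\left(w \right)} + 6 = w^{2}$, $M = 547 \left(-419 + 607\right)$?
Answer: $108014$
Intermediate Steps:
$G{\left(U \right)} = 16 + 2 U$
$M = 102836$ ($M = 547 \cdot 188 = 102836$)
$L{\left(w \right)} = -6 + w^{2}$
$M + L{\left(G{\left(-44 \right)} \right)} = 102836 - \left(6 - \left(16 + 2 \left(-44\right)\right)^{2}\right) = 102836 - \left(6 - \left(16 - 88\right)^{2}\right) = 102836 - \left(6 - \left(-72\right)^{2}\right) = 102836 + \left(-6 + 5184\right) = 102836 + 5178 = 108014$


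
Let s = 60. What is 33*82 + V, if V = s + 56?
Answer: 2822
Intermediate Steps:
V = 116 (V = 60 + 56 = 116)
33*82 + V = 33*82 + 116 = 2706 + 116 = 2822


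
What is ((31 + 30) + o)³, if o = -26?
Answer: 42875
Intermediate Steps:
((31 + 30) + o)³ = ((31 + 30) - 26)³ = (61 - 26)³ = 35³ = 42875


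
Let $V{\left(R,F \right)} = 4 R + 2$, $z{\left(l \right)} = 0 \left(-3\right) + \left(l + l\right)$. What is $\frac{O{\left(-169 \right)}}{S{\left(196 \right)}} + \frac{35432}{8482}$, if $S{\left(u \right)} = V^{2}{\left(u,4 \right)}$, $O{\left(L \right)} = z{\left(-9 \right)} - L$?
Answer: $\frac{10945514327}{2620072836} \approx 4.1776$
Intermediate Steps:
$z{\left(l \right)} = 2 l$ ($z{\left(l \right)} = 0 + 2 l = 2 l$)
$O{\left(L \right)} = -18 - L$ ($O{\left(L \right)} = 2 \left(-9\right) - L = -18 - L$)
$V{\left(R,F \right)} = 2 + 4 R$
$S{\left(u \right)} = \left(2 + 4 u\right)^{2}$
$\frac{O{\left(-169 \right)}}{S{\left(196 \right)}} + \frac{35432}{8482} = \frac{-18 - -169}{4 \left(1 + 2 \cdot 196\right)^{2}} + \frac{35432}{8482} = \frac{-18 + 169}{4 \left(1 + 392\right)^{2}} + 35432 \cdot \frac{1}{8482} = \frac{151}{4 \cdot 393^{2}} + \frac{17716}{4241} = \frac{151}{4 \cdot 154449} + \frac{17716}{4241} = \frac{151}{617796} + \frac{17716}{4241} = \frac{10945514327}{2620072836}$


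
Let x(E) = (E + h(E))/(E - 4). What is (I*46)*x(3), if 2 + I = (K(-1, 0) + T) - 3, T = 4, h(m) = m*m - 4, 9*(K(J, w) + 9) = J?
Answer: 33488/9 ≈ 3720.9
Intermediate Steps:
K(J, w) = -9 + J/9
h(m) = -4 + m² (h(m) = m² - 4 = -4 + m²)
x(E) = (-4 + E + E²)/(-4 + E) (x(E) = (E + (-4 + E²))/(E - 4) = (-4 + E + E²)/(-4 + E))
I = -91/9 (I = -2 + (((-9 + (⅑)*(-1)) + 4) - 3) = -2 + (((-9 - ⅑) + 4) - 3) = -2 + ((-82/9 + 4) - 3) = -2 + (-46/9 - 3) = -2 - 73/9 = -91/9 ≈ -10.111)
(I*46)*x(3) = (-91/9*46)*((-4 + 3 + 3²)/(-4 + 3)) = -4186*(-4 + 3 + 9)/(9*(-1)) = -(-4186)*8/9 = -4186/9*(-8) = 33488/9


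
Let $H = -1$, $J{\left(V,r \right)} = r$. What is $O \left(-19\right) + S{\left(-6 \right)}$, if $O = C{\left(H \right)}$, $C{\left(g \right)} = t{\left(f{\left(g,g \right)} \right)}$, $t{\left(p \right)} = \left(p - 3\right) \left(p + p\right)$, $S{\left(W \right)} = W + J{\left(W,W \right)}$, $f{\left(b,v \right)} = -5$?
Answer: $-1532$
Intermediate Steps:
$S{\left(W \right)} = 2 W$ ($S{\left(W \right)} = W + W = 2 W$)
$t{\left(p \right)} = 2 p \left(-3 + p\right)$ ($t{\left(p \right)} = \left(-3 + p\right) 2 p = 2 p \left(-3 + p\right)$)
$C{\left(g \right)} = 80$ ($C{\left(g \right)} = 2 \left(-5\right) \left(-3 - 5\right) = 2 \left(-5\right) \left(-8\right) = 80$)
$O = 80$
$O \left(-19\right) + S{\left(-6 \right)} = 80 \left(-19\right) + 2 \left(-6\right) = -1520 - 12 = -1532$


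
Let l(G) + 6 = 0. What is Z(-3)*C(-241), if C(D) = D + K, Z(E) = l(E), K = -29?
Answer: 1620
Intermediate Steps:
l(G) = -6 (l(G) = -6 + 0 = -6)
Z(E) = -6
C(D) = -29 + D (C(D) = D - 29 = -29 + D)
Z(-3)*C(-241) = -6*(-29 - 241) = -6*(-270) = 1620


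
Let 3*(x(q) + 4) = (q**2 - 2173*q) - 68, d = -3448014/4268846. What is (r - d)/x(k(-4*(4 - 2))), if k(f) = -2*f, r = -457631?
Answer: 1465164611859/36916980208 ≈ 39.688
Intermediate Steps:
d = -1724007/2134423 (d = -3448014*1/4268846 = -1724007/2134423 ≈ -0.80772)
x(q) = -80/3 - 2173*q/3 + q**2/3 (x(q) = -4 + ((q**2 - 2173*q) - 68)/3 = -4 + (-68 + q**2 - 2173*q)/3 = -4 + (-68/3 - 2173*q/3 + q**2/3) = -80/3 - 2173*q/3 + q**2/3)
(r - d)/x(k(-4*(4 - 2))) = (-457631 - 1*(-1724007/2134423))/(-80/3 - (-4346)*(-4*(4 - 2))/3 + (-(-8)*(4 - 2))**2/3) = (-457631 + 1724007/2134423)/(-80/3 - (-4346)*(-4*2)/3 + (-(-8)*2)**2/3) = -976776407906/(2134423*(-80/3 - (-4346)*(-8)/3 + (-2*(-8))**2/3)) = -976776407906/(2134423*(-80/3 - 2173/3*16 + (1/3)*16**2)) = -976776407906/(2134423*(-80/3 - 34768/3 + (1/3)*256)) = -976776407906/(2134423*(-80/3 - 34768/3 + 256/3)) = -976776407906/(2134423*(-34592/3)) = -976776407906/2134423*(-3/34592) = 1465164611859/36916980208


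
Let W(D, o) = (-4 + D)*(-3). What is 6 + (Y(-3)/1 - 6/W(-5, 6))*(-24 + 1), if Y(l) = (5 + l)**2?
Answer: -728/9 ≈ -80.889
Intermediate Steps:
W(D, o) = 12 - 3*D
6 + (Y(-3)/1 - 6/W(-5, 6))*(-24 + 1) = 6 + ((5 - 3)**2/1 - 6/(12 - 3*(-5)))*(-24 + 1) = 6 + (2**2*1 - 6/(12 + 15))*(-23) = 6 + (4*1 - 6/27)*(-23) = 6 + (4 - 6*1/27)*(-23) = 6 + (4 - 2/9)*(-23) = 6 + (34/9)*(-23) = 6 - 782/9 = -728/9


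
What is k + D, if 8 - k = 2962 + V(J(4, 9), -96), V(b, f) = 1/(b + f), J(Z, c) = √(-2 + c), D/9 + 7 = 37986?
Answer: 3120534209/9209 + √7/9209 ≈ 3.3886e+5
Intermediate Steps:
D = 341811 (D = -63 + 9*37986 = -63 + 341874 = 341811)
k = -2954 - 1/(-96 + √7) (k = 8 - (2962 + 1/(√(-2 + 9) - 96)) = 8 - (2962 + 1/(√7 - 96)) = 8 - (2962 + 1/(-96 + √7)) = 8 + (-2962 - 1/(-96 + √7)) = -2954 - 1/(-96 + √7) ≈ -2954.0)
k + D = (-27203290/9209 + √7/9209) + 341811 = 3120534209/9209 + √7/9209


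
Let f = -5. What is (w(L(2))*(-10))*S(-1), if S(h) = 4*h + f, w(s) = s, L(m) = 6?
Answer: 540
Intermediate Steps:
S(h) = -5 + 4*h (S(h) = 4*h - 5 = -5 + 4*h)
(w(L(2))*(-10))*S(-1) = (6*(-10))*(-5 + 4*(-1)) = -60*(-5 - 4) = -60*(-9) = 540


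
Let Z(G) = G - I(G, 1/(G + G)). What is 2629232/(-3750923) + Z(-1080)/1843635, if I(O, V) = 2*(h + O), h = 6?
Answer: -18139843268/25900123315 ≈ -0.70038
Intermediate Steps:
I(O, V) = 12 + 2*O (I(O, V) = 2*(6 + O) = 12 + 2*O)
Z(G) = -12 - G (Z(G) = G - (12 + 2*G) = G + (-12 - 2*G) = -12 - G)
2629232/(-3750923) + Z(-1080)/1843635 = 2629232/(-3750923) + (-12 - 1*(-1080))/1843635 = 2629232*(-1/3750923) + (-12 + 1080)*(1/1843635) = -2629232/3750923 + 1068*(1/1843635) = -2629232/3750923 + 4/6905 = -18139843268/25900123315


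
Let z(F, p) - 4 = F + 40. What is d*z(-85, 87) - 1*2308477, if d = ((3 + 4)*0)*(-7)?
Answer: -2308477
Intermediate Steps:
d = 0 (d = (7*0)*(-7) = 0*(-7) = 0)
z(F, p) = 44 + F (z(F, p) = 4 + (F + 40) = 4 + (40 + F) = 44 + F)
d*z(-85, 87) - 1*2308477 = 0*(44 - 85) - 1*2308477 = 0*(-41) - 2308477 = 0 - 2308477 = -2308477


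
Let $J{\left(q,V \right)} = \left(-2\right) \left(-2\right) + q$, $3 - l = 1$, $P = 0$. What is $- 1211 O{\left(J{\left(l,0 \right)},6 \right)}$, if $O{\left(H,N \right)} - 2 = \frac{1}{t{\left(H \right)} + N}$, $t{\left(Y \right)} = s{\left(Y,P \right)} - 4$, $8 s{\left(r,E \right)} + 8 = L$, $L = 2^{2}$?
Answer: $- \frac{9688}{3} \approx -3229.3$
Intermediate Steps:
$L = 4$
$s{\left(r,E \right)} = - \frac{1}{2}$ ($s{\left(r,E \right)} = -1 + \frac{1}{8} \cdot 4 = -1 + \frac{1}{2} = - \frac{1}{2}$)
$l = 2$ ($l = 3 - 1 = 2$)
$t{\left(Y \right)} = - \frac{9}{2}$ ($t{\left(Y \right)} = - \frac{1}{2} - 4 = - \frac{9}{2}$)
$J{\left(q,V \right)} = 4 + q$
$O{\left(H,N \right)} = 2 + \frac{1}{- \frac{9}{2} + N}$
$- 1211 O{\left(J{\left(l,0 \right)},6 \right)} = - 1211 \frac{4 \left(-4 + 6\right)}{-9 + 2 \cdot 6} = - 1211 \cdot 4 \frac{1}{-9 + 12} \cdot 2 = - 1211 \cdot 4 \cdot \frac{1}{3} \cdot 2 = \left(-1211\right) \frac{8}{3} = - \frac{9688}{3}$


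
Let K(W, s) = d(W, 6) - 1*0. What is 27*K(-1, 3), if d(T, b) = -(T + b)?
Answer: -135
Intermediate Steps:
d(T, b) = -T - b
K(W, s) = -6 - W (K(W, s) = (-W - 1*6) - 1*0 = (-W - 6) + 0 = (-6 - W) + 0 = -6 - W)
27*K(-1, 3) = 27*(-6 - 1*(-1)) = 27*(-6 + 1) = 27*(-5) = -135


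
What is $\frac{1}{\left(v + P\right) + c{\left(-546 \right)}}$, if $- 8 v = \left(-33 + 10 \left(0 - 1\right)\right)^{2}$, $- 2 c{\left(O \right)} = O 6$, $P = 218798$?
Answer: $\frac{8}{1761639} \approx 4.5412 \cdot 10^{-6}$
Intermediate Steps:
$c{\left(O \right)} = - 3 O$ ($c{\left(O \right)} = - \frac{O 6}{2} = - \frac{6 O}{2} = - 3 O$)
$v = - \frac{1849}{8}$ ($v = - \frac{\left(-33 + 10 \left(0 - 1\right)\right)^{2}}{8} = - \frac{\left(-33 + 10 \left(-1\right)\right)^{2}}{8} = - \frac{\left(-33 - 10\right)^{2}}{8} = - \frac{\left(-43\right)^{2}}{8} = \left(- \frac{1}{8}\right) 1849 = - \frac{1849}{8} \approx -231.13$)
$\frac{1}{\left(v + P\right) + c{\left(-546 \right)}} = \frac{1}{\left(- \frac{1849}{8} + 218798\right) - -1638} = \frac{1}{\frac{1748535}{8} + 1638} = \frac{1}{\frac{1761639}{8}} = \frac{8}{1761639}$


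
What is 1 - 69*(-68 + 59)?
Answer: 622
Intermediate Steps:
1 - 69*(-68 + 59) = 1 - 69*(-9) = 1 + 621 = 622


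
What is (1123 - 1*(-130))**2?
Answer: 1570009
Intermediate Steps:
(1123 - 1*(-130))**2 = (1123 + 130)**2 = 1253**2 = 1570009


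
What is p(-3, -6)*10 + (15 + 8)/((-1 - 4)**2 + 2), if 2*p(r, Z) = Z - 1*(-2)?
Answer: -517/27 ≈ -19.148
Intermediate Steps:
p(r, Z) = 1 + Z/2 (p(r, Z) = (Z - 1*(-2))/2 = (Z + 2)/2 = (2 + Z)/2 = 1 + Z/2)
p(-3, -6)*10 + (15 + 8)/((-1 - 4)**2 + 2) = (1 + (1/2)*(-6))*10 + (15 + 8)/((-1 - 4)**2 + 2) = (1 - 3)*10 + 23/((-5)**2 + 2) = -2*10 + 23/(25 + 2) = -20 + 23/27 = -517/27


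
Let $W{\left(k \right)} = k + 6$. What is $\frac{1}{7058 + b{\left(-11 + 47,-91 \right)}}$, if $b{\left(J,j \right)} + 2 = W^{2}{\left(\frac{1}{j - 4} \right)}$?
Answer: $\frac{9025}{64004161} \approx 0.00014101$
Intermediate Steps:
$W{\left(k \right)} = 6 + k$
$b{\left(J,j \right)} = -2 + \left(6 + \frac{1}{-4 + j}\right)^{2}$ ($b{\left(J,j \right)} = -2 + \left(6 + \frac{1}{j - 4}\right)^{2} = -2 + \left(6 + \frac{1}{-4 + j}\right)^{2}$)
$\frac{1}{7058 + b{\left(-11 + 47,-91 \right)}} = \frac{1}{7058 - \left(2 - \frac{\left(-23 + 6 \left(-91\right)\right)^{2}}{\left(-4 - 91\right)^{2}}\right)} = \frac{1}{7058 - \left(2 - \frac{\left(-23 - 546\right)^{2}}{9025}\right)} = \frac{1}{7058 - \left(2 - \left(-569\right)^{2} \cdot \frac{1}{9025}\right)} = \frac{1}{7058 + \left(-2 + 323761 \cdot \frac{1}{9025}\right)} = \frac{1}{7058 + \left(-2 + \frac{323761}{9025}\right)} = \frac{1}{7058 + \frac{305711}{9025}} = \frac{1}{\frac{64004161}{9025}} = \frac{9025}{64004161}$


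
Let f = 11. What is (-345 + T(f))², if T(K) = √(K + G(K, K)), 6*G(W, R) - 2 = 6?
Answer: (1035 - √111)²/9 ≈ 1.1661e+5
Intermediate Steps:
G(W, R) = 4/3 (G(W, R) = ⅓ + (⅙)*6 = ⅓ + 1 = 4/3)
T(K) = √(4/3 + K) (T(K) = √(K + 4/3) = √(4/3 + K))
(-345 + T(f))² = (-345 + √(12 + 9*11)/3)² = (-345 + √(12 + 99)/3)² = (-345 + √111/3)²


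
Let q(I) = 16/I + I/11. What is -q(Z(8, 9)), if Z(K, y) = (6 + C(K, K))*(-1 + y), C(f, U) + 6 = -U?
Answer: 267/44 ≈ 6.0682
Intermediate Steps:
C(f, U) = -6 - U
Z(K, y) = -K*(-1 + y) (Z(K, y) = (6 + (-6 - K))*(-1 + y) = (-K)*(-1 + y) = -K*(-1 + y))
q(I) = 16/I + I/11 (q(I) = 16/I + I*(1/11) = 16/I + I/11)
-q(Z(8, 9)) = -(16/((8*(1 - 1*9))) + (8*(1 - 1*9))/11) = -(16/((8*(1 - 9))) + (8*(1 - 9))/11) = -(16/((8*(-8))) + (8*(-8))/11) = -(16/(-64) + (1/11)*(-64)) = -(16*(-1/64) - 64/11) = -(-¼ - 64/11) = -1*(-267/44) = 267/44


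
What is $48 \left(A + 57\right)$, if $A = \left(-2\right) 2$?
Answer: $2544$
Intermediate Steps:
$A = -4$
$48 \left(A + 57\right) = 48 \left(-4 + 57\right) = 48 \cdot 53 = 2544$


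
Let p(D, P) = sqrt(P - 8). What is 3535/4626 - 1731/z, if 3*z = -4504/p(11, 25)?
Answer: 3535/4626 + 5193*sqrt(17)/4504 ≈ 5.5180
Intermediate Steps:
p(D, P) = sqrt(-8 + P)
z = -4504*sqrt(17)/51 (z = (-4504/sqrt(-8 + 25))/3 = (-4504*sqrt(17)/17)/3 = -4504*sqrt(17)/51 ≈ -364.13)
3535/4626 - 1731/z = 3535/4626 - 1731*(-3*sqrt(17)/4504) = 3535*(1/4626) - (-5193)*sqrt(17)/4504 = 3535/4626 + 5193*sqrt(17)/4504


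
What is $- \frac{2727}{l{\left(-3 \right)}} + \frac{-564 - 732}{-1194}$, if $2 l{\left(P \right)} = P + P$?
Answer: $\frac{181107}{199} \approx 910.08$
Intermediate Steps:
$l{\left(P \right)} = P$ ($l{\left(P \right)} = \frac{P + P}{2} = \frac{2 P}{2} = P$)
$- \frac{2727}{l{\left(-3 \right)}} + \frac{-564 - 732}{-1194} = - \frac{2727}{-3} + \frac{-564 - 732}{-1194} = \left(-2727\right) \left(- \frac{1}{3}\right) + \left(-564 - 732\right) \left(- \frac{1}{1194}\right) = 909 - - \frac{216}{199} = 909 + \frac{216}{199} = \frac{181107}{199}$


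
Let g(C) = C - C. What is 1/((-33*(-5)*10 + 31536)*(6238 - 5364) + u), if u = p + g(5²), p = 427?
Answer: 1/29004991 ≈ 3.4477e-8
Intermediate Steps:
g(C) = 0
u = 427 (u = 427 + 0 = 427)
1/((-33*(-5)*10 + 31536)*(6238 - 5364) + u) = 1/((-33*(-5)*10 + 31536)*(6238 - 5364) + 427) = 1/((165*10 + 31536)*874 + 427) = 1/((1650 + 31536)*874 + 427) = 1/(33186*874 + 427) = 1/(29004564 + 427) = 1/29004991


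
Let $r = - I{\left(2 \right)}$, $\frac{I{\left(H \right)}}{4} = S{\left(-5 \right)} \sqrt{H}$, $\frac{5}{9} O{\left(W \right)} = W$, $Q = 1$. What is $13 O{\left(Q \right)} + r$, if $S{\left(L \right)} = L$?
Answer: $\frac{117}{5} + 20 \sqrt{2} \approx 51.684$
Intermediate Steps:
$O{\left(W \right)} = \frac{9 W}{5}$
$I{\left(H \right)} = - 20 \sqrt{H}$ ($I{\left(H \right)} = 4 \left(- 5 \sqrt{H}\right) = - 20 \sqrt{H}$)
$r = 20 \sqrt{2}$ ($r = - \left(-20\right) \sqrt{2} = 20 \sqrt{2} \approx 28.284$)
$13 O{\left(Q \right)} + r = 13 \cdot \frac{9}{5} \cdot 1 + 20 \sqrt{2} = 13 \cdot \frac{9}{5} + 20 \sqrt{2} = \frac{117}{5} + 20 \sqrt{2}$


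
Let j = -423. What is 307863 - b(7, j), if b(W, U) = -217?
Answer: 308080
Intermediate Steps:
307863 - b(7, j) = 307863 - 1*(-217) = 307863 + 217 = 308080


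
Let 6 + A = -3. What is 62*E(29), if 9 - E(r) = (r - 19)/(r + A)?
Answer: 527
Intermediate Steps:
A = -9 (A = -6 - 3 = -9)
E(r) = 9 - (-19 + r)/(-9 + r) (E(r) = 9 - (r - 19)/(r - 9) = 9 - (-19 + r)/(-9 + r))
62*E(29) = 62*(2*(-31 + 4*29)/(-9 + 29)) = 62*(2*(-31 + 116)/20) = 62*(2*(1/20)*85) = 62*(17/2) = 527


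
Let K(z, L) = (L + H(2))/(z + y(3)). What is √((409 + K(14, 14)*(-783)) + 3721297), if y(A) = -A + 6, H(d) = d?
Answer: √1075360058/17 ≈ 1929.0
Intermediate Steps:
y(A) = 6 - A
K(z, L) = (2 + L)/(3 + z) (K(z, L) = (L + 2)/(z + (6 - 1*3)) = (2 + L)/(z + (6 - 3)) = (2 + L)/(z + 3) = (2 + L)/(3 + z))
√((409 + K(14, 14)*(-783)) + 3721297) = √((409 + ((2 + 14)/(3 + 14))*(-783)) + 3721297) = √((409 + (16/17)*(-783)) + 3721297) = √((409 - 12528/17) + 3721297) = √(-5575/17 + 3721297) = √(63256474/17) = √1075360058/17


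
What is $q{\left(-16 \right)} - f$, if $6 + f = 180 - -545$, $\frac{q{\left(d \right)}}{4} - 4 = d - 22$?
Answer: $-855$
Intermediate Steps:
$q{\left(d \right)} = -72 + 4 d$ ($q{\left(d \right)} = 16 + 4 \left(d - 22\right) = 16 + 4 \left(-22 + d\right) = 16 + \left(-88 + 4 d\right) = -72 + 4 d$)
$f = 719$ ($f = -6 + \left(180 - -545\right) = -6 + \left(180 + 545\right) = -6 + 725 = 719$)
$q{\left(-16 \right)} - f = \left(-72 + 4 \left(-16\right)\right) - 719 = \left(-72 - 64\right) - 719 = -136 - 719 = -855$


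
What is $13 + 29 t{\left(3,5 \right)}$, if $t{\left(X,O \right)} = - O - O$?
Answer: $-277$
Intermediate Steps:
$t{\left(X,O \right)} = - 2 O$
$13 + 29 t{\left(3,5 \right)} = 13 + 29 \left(\left(-2\right) 5\right) = 13 + 29 \left(-10\right) = 13 - 290 = -277$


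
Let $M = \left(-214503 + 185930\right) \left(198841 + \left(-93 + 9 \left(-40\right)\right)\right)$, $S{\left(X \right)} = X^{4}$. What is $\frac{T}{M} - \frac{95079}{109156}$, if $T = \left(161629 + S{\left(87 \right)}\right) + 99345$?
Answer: $- \frac{68155144186907}{77344398450818} \approx -0.88119$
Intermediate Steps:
$T = 57550735$ ($T = \left(161629 + 87^{4}\right) + 99345 = \left(161629 + 57289761\right) + 99345 = 57451390 + 99345 = 57550735$)
$M = -5668540324$ ($M = - 28573 \left(198841 - 453\right) = \left(-28573\right) 198388 = -5668540324$)
$\frac{T}{M} - \frac{95079}{109156} = \frac{57550735}{-5668540324} - \frac{95079}{109156} = 57550735 \left(- \frac{1}{5668540324}\right) - \frac{95079}{109156} = - \frac{57550735}{5668540324} - \frac{95079}{109156} = - \frac{68155144186907}{77344398450818}$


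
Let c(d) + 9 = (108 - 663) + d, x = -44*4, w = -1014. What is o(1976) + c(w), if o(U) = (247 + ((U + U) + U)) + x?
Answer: 4421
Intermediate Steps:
x = -176
c(d) = -564 + d (c(d) = -9 + ((108 - 663) + d) = -9 + (-555 + d) = -564 + d)
o(U) = 71 + 3*U (o(U) = (247 + ((U + U) + U)) - 176 = (247 + (2*U + U)) - 176 = (247 + 3*U) - 176 = 71 + 3*U)
o(1976) + c(w) = (71 + 3*1976) + (-564 - 1014) = (71 + 5928) - 1578 = 5999 - 1578 = 4421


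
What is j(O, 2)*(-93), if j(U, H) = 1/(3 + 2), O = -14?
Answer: -93/5 ≈ -18.600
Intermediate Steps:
j(U, H) = ⅕ (j(U, H) = 1/5 = ⅕)
j(O, 2)*(-93) = (⅕)*(-93) = -93/5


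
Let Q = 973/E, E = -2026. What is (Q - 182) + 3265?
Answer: 6245185/2026 ≈ 3082.5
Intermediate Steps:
Q = -973/2026 (Q = 973/(-2026) = 973*(-1/2026) = -973/2026 ≈ -0.48026)
(Q - 182) + 3265 = (-973/2026 - 182) + 3265 = -369705/2026 + 3265 = 6245185/2026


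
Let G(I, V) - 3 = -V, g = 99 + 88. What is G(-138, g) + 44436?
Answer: 44252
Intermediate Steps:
g = 187
G(I, V) = 3 - V
G(-138, g) + 44436 = (3 - 1*187) + 44436 = (3 - 187) + 44436 = -184 + 44436 = 44252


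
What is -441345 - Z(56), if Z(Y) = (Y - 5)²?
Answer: -443946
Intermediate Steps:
Z(Y) = (-5 + Y)²
-441345 - Z(56) = -441345 - (-5 + 56)² = -441345 - 1*51² = -441345 - 1*2601 = -441345 - 2601 = -443946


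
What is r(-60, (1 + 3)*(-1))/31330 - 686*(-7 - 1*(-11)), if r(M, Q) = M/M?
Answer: -85969519/31330 ≈ -2744.0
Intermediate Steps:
r(M, Q) = 1
r(-60, (1 + 3)*(-1))/31330 - 686*(-7 - 1*(-11)) = 1/31330 - 686*(-7 - 1*(-11)) = 1*(1/31330) - 686*(-7 + 11) = 1/31330 - 686*4 = 1/31330 - 2744 = -85969519/31330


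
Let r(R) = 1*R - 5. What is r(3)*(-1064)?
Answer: 2128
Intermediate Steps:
r(R) = -5 + R (r(R) = R - 5 = -5 + R)
r(3)*(-1064) = (-5 + 3)*(-1064) = -2*(-1064) = 2128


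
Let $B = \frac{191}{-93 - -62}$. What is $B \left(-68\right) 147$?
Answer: $\frac{1909236}{31} \approx 61588.0$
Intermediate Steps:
$B = - \frac{191}{31}$ ($B = \frac{191}{-93 + 62} = \frac{191}{-31} = 191 \left(- \frac{1}{31}\right) = - \frac{191}{31} \approx -6.1613$)
$B \left(-68\right) 147 = \left(- \frac{191}{31}\right) \left(-68\right) 147 = \frac{12988}{31} \cdot 147 = \frac{1909236}{31}$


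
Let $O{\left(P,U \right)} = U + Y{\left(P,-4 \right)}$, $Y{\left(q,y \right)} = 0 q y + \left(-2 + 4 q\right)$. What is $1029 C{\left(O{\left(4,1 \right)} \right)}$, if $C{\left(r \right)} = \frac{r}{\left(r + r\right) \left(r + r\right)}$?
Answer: $\frac{343}{20} \approx 17.15$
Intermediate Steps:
$Y{\left(q,y \right)} = -2 + 4 q$ ($Y{\left(q,y \right)} = 0 y + \left(-2 + 4 q\right) = 0 + \left(-2 + 4 q\right) = -2 + 4 q$)
$O{\left(P,U \right)} = -2 + U + 4 P$ ($O{\left(P,U \right)} = U + \left(-2 + 4 P\right) = -2 + U + 4 P$)
$C{\left(r \right)} = \frac{1}{4 r}$ ($C{\left(r \right)} = \frac{r}{2 r 2 r} = \frac{r}{4 r^{2}} = r \frac{1}{4 r^{2}} = \frac{1}{4 r}$)
$1029 C{\left(O{\left(4,1 \right)} \right)} = 1029 \frac{1}{4 \left(-2 + 1 + 4 \cdot 4\right)} = 1029 \frac{1}{4 \left(-2 + 1 + 16\right)} = 1029 \frac{1}{4 \cdot 15} = 1029 \cdot \frac{1}{4} \cdot \frac{1}{15} = 1029 \cdot \frac{1}{60} = \frac{343}{20}$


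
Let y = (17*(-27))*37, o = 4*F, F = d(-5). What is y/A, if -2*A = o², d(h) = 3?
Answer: 1887/8 ≈ 235.88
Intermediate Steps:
F = 3
o = 12 (o = 4*3 = 12)
A = -72 (A = -½*12² = -½*144 = -72)
y = -16983 (y = -459*37 = -16983)
y/A = -16983/(-72) = -16983*(-1/72) = 1887/8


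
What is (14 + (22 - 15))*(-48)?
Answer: -1008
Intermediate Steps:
(14 + (22 - 15))*(-48) = (14 + 7)*(-48) = 21*(-48) = -1008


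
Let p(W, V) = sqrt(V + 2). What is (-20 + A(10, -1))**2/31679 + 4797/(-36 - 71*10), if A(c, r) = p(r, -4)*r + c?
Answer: -151891055/23632534 + 20*I*sqrt(2)/31679 ≈ -6.4272 + 0.00089284*I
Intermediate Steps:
p(W, V) = sqrt(2 + V)
A(c, r) = c + I*r*sqrt(2) (A(c, r) = sqrt(2 - 4)*r + c = sqrt(-2)*r + c = (I*sqrt(2))*r + c = I*r*sqrt(2) + c = c + I*r*sqrt(2))
(-20 + A(10, -1))**2/31679 + 4797/(-36 - 71*10) = (-20 + (10 + I*(-1)*sqrt(2)))**2/31679 + 4797/(-36 - 71*10) = (-20 + (10 - I*sqrt(2)))**2*(1/31679) + 4797/(-36 - 710) = (-10 - I*sqrt(2))**2*(1/31679) + 4797/(-746) = (-10 - I*sqrt(2))**2/31679 + 4797*(-1/746) = (-10 - I*sqrt(2))**2/31679 - 4797/746 = -4797/746 + (-10 - I*sqrt(2))**2/31679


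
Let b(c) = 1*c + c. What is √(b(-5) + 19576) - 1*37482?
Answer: -37482 + 3*√2174 ≈ -37342.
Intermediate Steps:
b(c) = 2*c (b(c) = c + c = 2*c)
√(b(-5) + 19576) - 1*37482 = √(2*(-5) + 19576) - 1*37482 = √(-10 + 19576) - 37482 = √19566 - 37482 = 3*√2174 - 37482 = -37482 + 3*√2174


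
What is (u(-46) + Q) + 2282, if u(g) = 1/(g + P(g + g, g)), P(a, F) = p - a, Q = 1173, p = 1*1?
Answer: 162386/47 ≈ 3455.0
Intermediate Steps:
p = 1
P(a, F) = 1 - a
u(g) = 1/(1 - g) (u(g) = 1/(g + (1 - (g + g))) = 1/(g + (1 - 2*g)) = 1/(1 - g))
(u(-46) + Q) + 2282 = (-1/(-1 - 46) + 1173) + 2282 = (-1/(-47) + 1173) + 2282 = (-1*(-1/47) + 1173) + 2282 = (1/47 + 1173) + 2282 = 55132/47 + 2282 = 162386/47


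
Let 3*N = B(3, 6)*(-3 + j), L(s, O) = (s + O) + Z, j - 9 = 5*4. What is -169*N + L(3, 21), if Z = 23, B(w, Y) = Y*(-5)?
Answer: 43987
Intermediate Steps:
B(w, Y) = -5*Y
j = 29 (j = 9 + 5*4 = 9 + 20 = 29)
L(s, O) = 23 + O + s (L(s, O) = (s + O) + 23 = (O + s) + 23 = 23 + O + s)
N = -260 (N = ((-5*6)*(-3 + 29))/3 = (-30*26)/3 = (1/3)*(-780) = -260)
-169*N + L(3, 21) = -169*(-260) + (23 + 21 + 3) = 43940 + 47 = 43987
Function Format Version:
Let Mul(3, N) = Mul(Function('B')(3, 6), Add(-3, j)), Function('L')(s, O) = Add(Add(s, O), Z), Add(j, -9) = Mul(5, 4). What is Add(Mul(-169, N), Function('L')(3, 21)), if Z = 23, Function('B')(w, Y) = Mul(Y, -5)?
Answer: 43987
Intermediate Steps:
Function('B')(w, Y) = Mul(-5, Y)
j = 29 (j = Add(9, Mul(5, 4)) = Add(9, 20) = 29)
Function('L')(s, O) = Add(23, O, s) (Function('L')(s, O) = Add(Add(s, O), 23) = Add(Add(O, s), 23) = Add(23, O, s))
N = -260 (N = Mul(Rational(1, 3), Mul(Mul(-5, 6), Add(-3, 29))) = Mul(Rational(1, 3), Mul(-30, 26)) = Mul(Rational(1, 3), -780) = -260)
Add(Mul(-169, N), Function('L')(3, 21)) = Add(Mul(-169, -260), Add(23, 21, 3)) = Add(43940, 47) = 43987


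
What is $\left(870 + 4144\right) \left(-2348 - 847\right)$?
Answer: $-16019730$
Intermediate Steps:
$\left(870 + 4144\right) \left(-2348 - 847\right) = 5014 \left(-3195\right) = -16019730$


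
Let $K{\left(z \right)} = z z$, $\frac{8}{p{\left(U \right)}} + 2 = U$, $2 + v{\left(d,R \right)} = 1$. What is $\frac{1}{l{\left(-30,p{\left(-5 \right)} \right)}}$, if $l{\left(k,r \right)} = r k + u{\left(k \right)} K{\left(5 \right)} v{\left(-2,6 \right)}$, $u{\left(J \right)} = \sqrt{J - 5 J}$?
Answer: $- \frac{14}{30145} - \frac{49 \sqrt{30}}{72348} \approx -0.004174$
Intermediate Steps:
$v{\left(d,R \right)} = -1$ ($v{\left(d,R \right)} = -2 + 1 = -1$)
$p{\left(U \right)} = \frac{8}{-2 + U}$
$K{\left(z \right)} = z^{2}$
$u{\left(J \right)} = 2 \sqrt{- J}$ ($u{\left(J \right)} = \sqrt{- 4 J} = 2 \sqrt{- J}$)
$l{\left(k,r \right)} = - 50 \sqrt{- k} + k r$ ($l{\left(k,r \right)} = r k + 2 \sqrt{- k} 5^{2} \left(-1\right) = k r + 2 \sqrt{- k} 25 \left(-1\right) = k r + 50 \sqrt{- k} \left(-1\right) = k r - 50 \sqrt{- k} = - 50 \sqrt{- k} + k r$)
$\frac{1}{l{\left(-30,p{\left(-5 \right)} \right)}} = \frac{1}{- 50 \sqrt{\left(-1\right) \left(-30\right)} - 30 \frac{8}{-2 - 5}} = \frac{1}{- 50 \sqrt{30} - 30 \frac{8}{-7}} = \frac{1}{- 50 \sqrt{30} - 30 \cdot 8 \left(- \frac{1}{7}\right)} = \frac{1}{- 50 \sqrt{30} - - \frac{240}{7}} = \frac{1}{- 50 \sqrt{30} + \frac{240}{7}} = \frac{1}{\frac{240}{7} - 50 \sqrt{30}}$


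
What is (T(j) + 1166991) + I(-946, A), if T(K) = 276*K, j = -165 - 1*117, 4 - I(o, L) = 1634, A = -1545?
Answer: 1087529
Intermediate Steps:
I(o, L) = -1630 (I(o, L) = 4 - 1*1634 = 4 - 1634 = -1630)
j = -282 (j = -165 - 117 = -282)
(T(j) + 1166991) + I(-946, A) = (276*(-282) + 1166991) - 1630 = (-77832 + 1166991) - 1630 = 1089159 - 1630 = 1087529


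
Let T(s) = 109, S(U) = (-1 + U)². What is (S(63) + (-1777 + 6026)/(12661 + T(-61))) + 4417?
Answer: 105497219/12770 ≈ 8261.3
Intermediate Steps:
(S(63) + (-1777 + 6026)/(12661 + T(-61))) + 4417 = ((-1 + 63)² + (-1777 + 6026)/(12661 + 109)) + 4417 = (62² + 4249/12770) + 4417 = (3844 + 4249*(1/12770)) + 4417 = (3844 + 4249/12770) + 4417 = 49092129/12770 + 4417 = 105497219/12770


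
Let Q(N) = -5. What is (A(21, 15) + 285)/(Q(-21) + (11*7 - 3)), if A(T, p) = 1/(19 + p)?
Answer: 9691/2346 ≈ 4.1309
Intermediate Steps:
(A(21, 15) + 285)/(Q(-21) + (11*7 - 3)) = (1/(19 + 15) + 285)/(-5 + (11*7 - 3)) = (1/34 + 285)/(-5 + (77 - 3)) = (1/34 + 285)/(-5 + 74) = (9691/34)/69 = (9691/34)*(1/69) = 9691/2346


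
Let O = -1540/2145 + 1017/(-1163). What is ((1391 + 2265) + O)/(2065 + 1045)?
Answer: 33150593/28212054 ≈ 1.1751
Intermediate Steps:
O = -72227/45357 (O = -1540*1/2145 + 1017*(-1/1163) = -28/39 - 1017/1163 = -72227/45357 ≈ -1.5924)
((1391 + 2265) + O)/(2065 + 1045) = ((1391 + 2265) - 72227/45357)/(2065 + 1045) = (3656 - 72227/45357)/3110 = (165752965/45357)*(1/3110) = 33150593/28212054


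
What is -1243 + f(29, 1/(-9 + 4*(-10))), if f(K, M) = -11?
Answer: -1254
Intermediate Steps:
-1243 + f(29, 1/(-9 + 4*(-10))) = -1243 - 11 = -1254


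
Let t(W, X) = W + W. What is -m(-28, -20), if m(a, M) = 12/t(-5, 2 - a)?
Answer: 6/5 ≈ 1.2000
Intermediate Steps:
t(W, X) = 2*W
m(a, M) = -6/5 (m(a, M) = 12/((2*(-5))) = 12/(-10) = 12*(-1/10) = -6/5)
-m(-28, -20) = -1*(-6/5) = 6/5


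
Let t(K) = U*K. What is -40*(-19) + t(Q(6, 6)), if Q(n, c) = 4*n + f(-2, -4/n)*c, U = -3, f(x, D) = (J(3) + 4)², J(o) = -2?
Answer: 616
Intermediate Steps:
f(x, D) = 4 (f(x, D) = (-2 + 4)² = 2² = 4)
Q(n, c) = 4*c + 4*n (Q(n, c) = 4*n + 4*c = 4*c + 4*n)
t(K) = -3*K
-40*(-19) + t(Q(6, 6)) = -40*(-19) - 3*(4*6 + 4*6) = 760 - 3*(24 + 24) = 760 - 3*48 = 760 - 144 = 616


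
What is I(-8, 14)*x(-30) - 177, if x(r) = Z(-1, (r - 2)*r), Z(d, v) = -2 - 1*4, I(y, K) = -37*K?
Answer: 2931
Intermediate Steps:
Z(d, v) = -6 (Z(d, v) = -2 - 4 = -6)
x(r) = -6
I(-8, 14)*x(-30) - 177 = -37*14*(-6) - 177 = -518*(-6) - 177 = 3108 - 177 = 2931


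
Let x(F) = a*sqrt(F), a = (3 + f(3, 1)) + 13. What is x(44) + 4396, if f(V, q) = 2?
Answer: 4396 + 36*sqrt(11) ≈ 4515.4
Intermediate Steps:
a = 18 (a = (3 + 2) + 13 = 5 + 13 = 18)
x(F) = 18*sqrt(F)
x(44) + 4396 = 18*sqrt(44) + 4396 = 18*(2*sqrt(11)) + 4396 = 36*sqrt(11) + 4396 = 4396 + 36*sqrt(11)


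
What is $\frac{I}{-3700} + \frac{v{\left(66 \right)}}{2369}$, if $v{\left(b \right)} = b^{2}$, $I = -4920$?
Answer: $\frac{1388634}{438265} \approx 3.1685$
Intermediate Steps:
$\frac{I}{-3700} + \frac{v{\left(66 \right)}}{2369} = - \frac{4920}{-3700} + \frac{66^{2}}{2369} = \left(-4920\right) \left(- \frac{1}{3700}\right) + 4356 \cdot \frac{1}{2369} = \frac{246}{185} + \frac{4356}{2369} = \frac{1388634}{438265}$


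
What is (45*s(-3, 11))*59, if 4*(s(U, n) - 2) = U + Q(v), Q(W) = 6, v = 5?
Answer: 29205/4 ≈ 7301.3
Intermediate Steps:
s(U, n) = 7/2 + U/4 (s(U, n) = 2 + (U + 6)/4 = 2 + (6 + U)/4 = 2 + (3/2 + U/4) = 7/2 + U/4)
(45*s(-3, 11))*59 = (45*(7/2 + (¼)*(-3)))*59 = (45*(7/2 - ¾))*59 = (45*(11/4))*59 = (495/4)*59 = 29205/4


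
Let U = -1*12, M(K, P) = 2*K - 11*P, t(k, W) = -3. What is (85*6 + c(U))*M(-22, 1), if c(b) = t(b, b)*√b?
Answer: -28050 + 330*I*√3 ≈ -28050.0 + 571.58*I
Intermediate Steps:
M(K, P) = -11*P + 2*K
U = -12
c(b) = -3*√b
(85*6 + c(U))*M(-22, 1) = (85*6 - 6*I*√3)*(-11*1 + 2*(-22)) = (510 - 6*I*√3)*(-11 - 44) = (510 - 6*I*√3)*(-55) = -28050 + 330*I*√3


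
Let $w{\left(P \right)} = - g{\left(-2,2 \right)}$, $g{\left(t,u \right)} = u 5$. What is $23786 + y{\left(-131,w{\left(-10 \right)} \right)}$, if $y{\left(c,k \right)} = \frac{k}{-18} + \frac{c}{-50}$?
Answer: $\frac{10705129}{450} \approx 23789.0$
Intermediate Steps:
$g{\left(t,u \right)} = 5 u$
$w{\left(P \right)} = -10$ ($w{\left(P \right)} = - 5 \cdot 2 = \left(-1\right) 10 = -10$)
$y{\left(c,k \right)} = - \frac{k}{18} - \frac{c}{50}$ ($y{\left(c,k \right)} = k \left(- \frac{1}{18}\right) + c \left(- \frac{1}{50}\right) = - \frac{k}{18} - \frac{c}{50}$)
$23786 + y{\left(-131,w{\left(-10 \right)} \right)} = 23786 - - \frac{1429}{450} = 23786 + \left(\frac{5}{9} + \frac{131}{50}\right) = 23786 + \frac{1429}{450} = \frac{10705129}{450}$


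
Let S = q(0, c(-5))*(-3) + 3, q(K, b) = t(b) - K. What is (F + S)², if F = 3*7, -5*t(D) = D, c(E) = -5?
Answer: 441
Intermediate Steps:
t(D) = -D/5
q(K, b) = -K - b/5 (q(K, b) = -b/5 - K = -K - b/5)
F = 21
S = 0 (S = (-1*0 - ⅕*(-5))*(-3) + 3 = (0 + 1)*(-3) + 3 = 1*(-3) + 3 = -3 + 3 = 0)
(F + S)² = (21 + 0)² = 21² = 441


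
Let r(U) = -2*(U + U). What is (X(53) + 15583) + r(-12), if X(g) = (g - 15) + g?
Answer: 15722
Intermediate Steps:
X(g) = -15 + 2*g (X(g) = (-15 + g) + g = -15 + 2*g)
r(U) = -4*U
(X(53) + 15583) + r(-12) = ((-15 + 2*53) + 15583) - 4*(-12) = ((-15 + 106) + 15583) + 48 = (91 + 15583) + 48 = 15674 + 48 = 15722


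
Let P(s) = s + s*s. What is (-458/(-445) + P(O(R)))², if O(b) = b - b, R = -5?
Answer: 209764/198025 ≈ 1.0593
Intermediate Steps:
O(b) = 0
P(s) = s + s²
(-458/(-445) + P(O(R)))² = (-458/(-445) + 0*(1 + 0))² = (-458*(-1/445) + 0*1)² = (458/445 + 0)² = (458/445)² = 209764/198025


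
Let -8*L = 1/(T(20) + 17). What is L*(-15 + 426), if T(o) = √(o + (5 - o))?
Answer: -6987/2272 + 411*√5/2272 ≈ -2.6708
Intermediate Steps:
T(o) = √5
L = -1/(8*(17 + √5)) (L = -1/(8*(√5 + 17)) = -1/(8*(17 + √5)) ≈ -0.0064982)
L*(-15 + 426) = (-17/2272 + √5/2272)*(-15 + 426) = (-17/2272 + √5/2272)*411 = -6987/2272 + 411*√5/2272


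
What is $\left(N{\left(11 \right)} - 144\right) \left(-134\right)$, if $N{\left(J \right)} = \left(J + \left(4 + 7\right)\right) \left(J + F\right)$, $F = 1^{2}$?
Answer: $-16080$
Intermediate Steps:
$F = 1$
$N{\left(J \right)} = \left(1 + J\right) \left(11 + J\right)$ ($N{\left(J \right)} = \left(J + \left(4 + 7\right)\right) \left(J + 1\right) = \left(J + 11\right) \left(1 + J\right) = \left(11 + J\right) \left(1 + J\right) = \left(1 + J\right) \left(11 + J\right)$)
$\left(N{\left(11 \right)} - 144\right) \left(-134\right) = \left(\left(11 + 11^{2} + 12 \cdot 11\right) - 144\right) \left(-134\right) = \left(\left(11 + 121 + 132\right) - 144\right) \left(-134\right) = \left(264 - 144\right) \left(-134\right) = 120 \left(-134\right) = -16080$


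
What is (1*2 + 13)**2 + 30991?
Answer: 31216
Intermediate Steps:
(1*2 + 13)**2 + 30991 = (2 + 13)**2 + 30991 = 15**2 + 30991 = 225 + 30991 = 31216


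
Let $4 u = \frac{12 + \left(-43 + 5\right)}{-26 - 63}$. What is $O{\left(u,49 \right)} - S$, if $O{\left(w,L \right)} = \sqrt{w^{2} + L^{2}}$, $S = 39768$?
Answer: $-39768 + \frac{\sqrt{76073453}}{178} \approx -39719.0$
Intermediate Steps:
$u = \frac{13}{178}$ ($u = \frac{\left(12 + \left(-43 + 5\right)\right) \frac{1}{-26 - 63}}{4} = \frac{\left(12 - 38\right) \frac{1}{-89}}{4} = \frac{\left(-26\right) \left(- \frac{1}{89}\right)}{4} = \frac{1}{4} \cdot \frac{26}{89} = \frac{13}{178} \approx 0.073034$)
$O{\left(w,L \right)} = \sqrt{L^{2} + w^{2}}$
$O{\left(u,49 \right)} - S = \sqrt{49^{2} + \left(\frac{13}{178}\right)^{2}} - 39768 = \sqrt{2401 + \frac{169}{31684}} - 39768 = \sqrt{\frac{76073453}{31684}} - 39768 = \frac{\sqrt{76073453}}{178} - 39768 = -39768 + \frac{\sqrt{76073453}}{178}$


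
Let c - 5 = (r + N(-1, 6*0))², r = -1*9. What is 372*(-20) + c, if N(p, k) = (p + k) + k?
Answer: -7335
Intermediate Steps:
r = -9
N(p, k) = p + 2*k (N(p, k) = (k + p) + k = p + 2*k)
c = 105 (c = 5 + (-9 + (-1 + 2*(6*0)))² = 5 + (-9 + (-1 + 2*0))² = 5 + (-9 + (-1 + 0))² = 5 + (-9 - 1)² = 5 + (-10)² = 5 + 100 = 105)
372*(-20) + c = 372*(-20) + 105 = -7440 + 105 = -7335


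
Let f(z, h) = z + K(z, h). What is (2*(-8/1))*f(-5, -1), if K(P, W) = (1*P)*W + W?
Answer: 16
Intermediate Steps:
K(P, W) = W + P*W (K(P, W) = P*W + W = W + P*W)
f(z, h) = z + h*(1 + z)
(2*(-8/1))*f(-5, -1) = (2*(-8/1))*(-5 - (1 - 5)) = (2*(-8*1))*(-5 - 1*(-4)) = (2*(-8))*(-5 + 4) = -16*(-1) = 16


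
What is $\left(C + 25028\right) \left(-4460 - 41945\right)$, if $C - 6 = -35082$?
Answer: $466277440$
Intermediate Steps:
$C = -35076$ ($C = 6 - 35082 = -35076$)
$\left(C + 25028\right) \left(-4460 - 41945\right) = \left(-35076 + 25028\right) \left(-4460 - 41945\right) = \left(-10048\right) \left(-46405\right) = 466277440$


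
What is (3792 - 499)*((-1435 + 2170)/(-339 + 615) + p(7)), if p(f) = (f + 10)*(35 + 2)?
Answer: 191366109/92 ≈ 2.0801e+6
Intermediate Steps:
p(f) = 370 + 37*f (p(f) = (10 + f)*37 = 370 + 37*f)
(3792 - 499)*((-1435 + 2170)/(-339 + 615) + p(7)) = (3792 - 499)*((-1435 + 2170)/(-339 + 615) + (370 + 37*7)) = 3293*(735/276 + (370 + 259)) = 3293*(735*(1/276) + 629) = 3293*(245/92 + 629) = 3293*(58113/92) = 191366109/92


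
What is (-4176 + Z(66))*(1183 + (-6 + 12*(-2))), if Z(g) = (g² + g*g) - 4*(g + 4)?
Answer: 4907168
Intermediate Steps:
Z(g) = -16 - 4*g + 2*g² (Z(g) = (g² + g²) - 4*(4 + g) = 2*g² + (-16 - 4*g) = -16 - 4*g + 2*g²)
(-4176 + Z(66))*(1183 + (-6 + 12*(-2))) = (-4176 + (-16 - 4*66 + 2*66²))*(1183 + (-6 + 12*(-2))) = (-4176 + (-16 - 264 + 2*4356))*(1183 + (-6 - 24)) = (-4176 + (-16 - 264 + 8712))*(1183 - 30) = (-4176 + 8432)*1153 = 4256*1153 = 4907168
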